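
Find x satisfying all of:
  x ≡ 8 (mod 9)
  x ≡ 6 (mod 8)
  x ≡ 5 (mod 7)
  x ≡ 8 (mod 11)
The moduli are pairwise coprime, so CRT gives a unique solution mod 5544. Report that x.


Product of moduli M = 9 · 8 · 7 · 11 = 5544.
Merge one congruence at a time:
  Start: x ≡ 8 (mod 9).
  Combine with x ≡ 6 (mod 8); new modulus lcm = 72.
    Write x = 8 + 9·t and substitute into x ≡ 6 (mod 8): 9·t ≡ 6 − 8 = -2 (mod 8).
    Reduce coefficients mod 8: 1·t ≡ 6 (mod 8).
    So t ≡ 6 (mod 8).
    Then x = 8 + 9·6 = 62, valid modulo lcm(9, 8) = 72: x ≡ 62 (mod 72).
  Combine with x ≡ 5 (mod 7); new modulus lcm = 504.
    Write x = 62 + 72·t and substitute into x ≡ 5 (mod 7): 72·t ≡ 5 − 62 = -57 (mod 7).
    Reduce coefficients mod 7: 2·t ≡ 6 (mod 7).
    The inverse of 2 mod 7 is 4 (since 2·4 = 8 = 1·7 + 1), so t ≡ 4·6 = 24 ≡ 3 (mod 7).
    Then x = 62 + 72·3 = 278, valid modulo lcm(72, 7) = 504: x ≡ 278 (mod 504).
  Combine with x ≡ 8 (mod 11); new modulus lcm = 5544.
    Write x = 278 + 504·t and substitute into x ≡ 8 (mod 11): 504·t ≡ 8 − 278 = -270 (mod 11).
    Reduce coefficients mod 11: 9·t ≡ 5 (mod 11).
    The inverse of 9 mod 11 is 5 (since 9·5 = 45 = 4·11 + 1), so t ≡ 5·5 = 25 ≡ 3 (mod 11).
    Then x = 278 + 504·3 = 1790, valid modulo lcm(504, 11) = 5544: x ≡ 1790 (mod 5544).
Verify against each original: 1790 mod 9 = 8, 1790 mod 8 = 6, 1790 mod 7 = 5, 1790 mod 11 = 8.

x ≡ 1790 (mod 5544).


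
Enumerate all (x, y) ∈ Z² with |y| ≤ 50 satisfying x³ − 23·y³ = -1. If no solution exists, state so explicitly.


The equation is x³ - 23y³ = -1. For fixed y, x³ = 23·y³ − 1, so a solution requires the RHS to be a perfect cube.
Strategy: iterate y from -50 to 50, compute RHS = 23·y³ − 1, and check whether it is a (positive or negative) perfect cube.
Check small values of y:
  y = 0: RHS = -1 = (-1)³ ⇒ x = -1 works.
  y = 1: RHS = 22 is not a perfect cube.
  y = -1: RHS = -24 is not a perfect cube.
  y = 2: RHS = 183 is not a perfect cube.
  y = -2: RHS = -185 is not a perfect cube.
  y = 3: RHS = 620 is not a perfect cube.
  y = -3: RHS = -622 is not a perfect cube.
Continuing the search up to |y| = 50 finds no further solutions beyond those listed.
Collected solutions: (-1, 0).

Solutions (with |y| ≤ 50): (-1, 0).


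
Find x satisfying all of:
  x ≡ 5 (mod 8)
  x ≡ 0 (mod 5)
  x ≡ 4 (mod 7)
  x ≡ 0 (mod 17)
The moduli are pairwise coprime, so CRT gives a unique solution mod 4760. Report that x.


Product of moduli M = 8 · 5 · 7 · 17 = 4760.
Merge one congruence at a time:
  Start: x ≡ 5 (mod 8).
  Combine with x ≡ 0 (mod 5); new modulus lcm = 40.
    Write x = 5 + 8·t and substitute into x ≡ 0 (mod 5): 8·t ≡ 0 − 5 = -5 (mod 5).
    Reduce coefficients mod 5: 3·t ≡ 0 (mod 5).
    The inverse of 3 mod 5 is 2 (since 3·2 = 6 = 1·5 + 1), so t ≡ 2·0 = 0 ≡ 0 (mod 5).
    Then x = 5 + 8·0 = 5, valid modulo lcm(8, 5) = 40: x ≡ 5 (mod 40).
  Combine with x ≡ 4 (mod 7); new modulus lcm = 280.
    Write x = 5 + 40·t and substitute into x ≡ 4 (mod 7): 40·t ≡ 4 − 5 = -1 (mod 7).
    Reduce coefficients mod 7: 5·t ≡ 6 (mod 7).
    The inverse of 5 mod 7 is 3 (since 5·3 = 15 = 2·7 + 1), so t ≡ 3·6 = 18 ≡ 4 (mod 7).
    Then x = 5 + 40·4 = 165, valid modulo lcm(40, 7) = 280: x ≡ 165 (mod 280).
  Combine with x ≡ 0 (mod 17); new modulus lcm = 4760.
    Write x = 165 + 280·t and substitute into x ≡ 0 (mod 17): 280·t ≡ 0 − 165 = -165 (mod 17).
    Reduce coefficients mod 17: 8·t ≡ 5 (mod 17).
    The inverse of 8 mod 17 is 15 (since 8·15 = 120 = 7·17 + 1), so t ≡ 15·5 = 75 ≡ 7 (mod 17).
    Then x = 165 + 280·7 = 2125, valid modulo lcm(280, 17) = 4760: x ≡ 2125 (mod 4760).
Verify against each original: 2125 mod 8 = 5, 2125 mod 5 = 0, 2125 mod 7 = 4, 2125 mod 17 = 0.

x ≡ 2125 (mod 4760).


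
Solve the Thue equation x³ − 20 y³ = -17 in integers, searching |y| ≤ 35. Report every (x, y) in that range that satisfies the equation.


The equation is x³ - 20y³ = -17. For fixed y, x³ = 20·y³ − 17, so a solution requires the RHS to be a perfect cube.
Strategy: iterate y from -35 to 35, compute RHS = 20·y³ − 17, and check whether it is a (positive or negative) perfect cube.
Check small values of y:
  y = 0: RHS = -17 is not a perfect cube.
  y = 1: RHS = 3 is not a perfect cube.
  y = -1: RHS = -37 is not a perfect cube.
  y = 2: RHS = 143 is not a perfect cube.
  y = -2: RHS = -177 is not a perfect cube.
  y = 3: RHS = 523 is not a perfect cube.
  y = -3: RHS = -557 is not a perfect cube.
Continuing the search up to |y| = 35 finds no solutions either.
No (x, y) in the scanned range satisfies the equation.

No integer solutions with |y| ≤ 35.


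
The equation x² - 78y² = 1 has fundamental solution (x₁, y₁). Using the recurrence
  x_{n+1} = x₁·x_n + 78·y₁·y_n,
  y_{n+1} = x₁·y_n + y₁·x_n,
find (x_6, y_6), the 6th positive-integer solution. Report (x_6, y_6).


Step 1: Find the fundamental solution (x₁, y₁) of x² - 78y² = 1.
  Expand √78 as a continued fraction. a₀ = ⌊√78⌋ = 8; iterate m_{k+1} = d_k·a_k − m_k, d_{k+1} = (78 − m_{k+1}²)/d_k, a_{k+1} = ⌊(a₀ + m_{k+1})/d_{k+1}⌋ (starting m₀ = 0, d₀ = 1), with convergents p_k = a_k·p_{k-1} + p_{k-2}, q_k = a_k·q_{k-1} + q_{k-2} (p₋₁ = 1, q₋₁ = 0):
  k = 0: a₀ = 8; p₀/q₀ = 8/1; p₀² − 78·q₀² = 64 − 78 = -14.
  k = 1: m = 8, d = 14, a = ⌊(8 + 8)/14⌋ = 1; p/q = (1·8 + 1)/(1·1 + 0) = 9/1; p² − 78·q² = 81 − 78 = 3.
  k = 2: m = 6, d = 3, a = ⌊(8 + 6)/3⌋ = 4; p/q = (4·9 + 8)/(4·1 + 1) = 44/5; p² − 78·q² = 1936 − 1950 = -14.
  k = 3: m = 6, d = 14, a = ⌊(8 + 6)/14⌋ = 1; p/q = (1·44 + 9)/(1·5 + 1) = 53/6; p² − 78·q² = 2809 − 2808 = 1.
  The first convergent with p² − 78·q² = 1 gives the fundamental solution (x₁, y₁) = (53, 6).
Step 2: Apply the recurrence (x_{n+1}, y_{n+1}) = (x₁x_n + 78y₁y_n, x₁y_n + y₁x_n) repeatedly.
  From (x_1, y_1) = (53, 6): x_2 = 53·53 + 78·6·6 = 5617; y_2 = 53·6 + 6·53 = 636.
  From (x_2, y_2) = (5617, 636): x_3 = 53·5617 + 78·6·636 = 595349; y_3 = 53·636 + 6·5617 = 67410.
  From (x_3, y_3) = (595349, 67410): x_4 = 53·595349 + 78·6·67410 = 63101377; y_4 = 53·67410 + 6·595349 = 7144824.
  From (x_4, y_4) = (63101377, 7144824): x_5 = 53·63101377 + 78·6·7144824 = 6688150613; y_5 = 53·7144824 + 6·63101377 = 757283934.
  From (x_5, y_5) = (6688150613, 757283934): x_6 = 53·6688150613 + 78·6·757283934 = 708880863601; y_6 = 53·757283934 + 6·6688150613 = 80264952180.
Step 3: Verify x_6² - 78·y_6² = 502512078779699566687201 - 502512078779699566687200 = 1 (should be 1). ✓

(x_1, y_1) = (53, 6); (x_6, y_6) = (708880863601, 80264952180).


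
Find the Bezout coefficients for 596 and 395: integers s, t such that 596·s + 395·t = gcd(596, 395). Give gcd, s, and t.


Euclidean algorithm on (596, 395) — divide until remainder is 0:
  596 = 1 · 395 + 201
  395 = 1 · 201 + 194
  201 = 1 · 194 + 7
  194 = 27 · 7 + 5
  7 = 1 · 5 + 2
  5 = 2 · 2 + 1
  2 = 2 · 1 + 0
gcd(596, 395) = 1.
Track Bezout coefficients alongside the remainders: start with r₀ = 596 = a·1 + b·0 (s = 1, t = 0) and r₁ = 395 = a·0 + b·1 (s = 0, t = 1); each new remainder r_{k+1} = r_{k-1} − q_k·r_k inherits s_{k+1} = s_{k-1} − q_k·s_k, t_{k+1} = t_{k-1} − q_k·t_k, so r_k = a·s_k + b·t_k at every step:
  q = 1: r = 201, s = 1 − 1·0 = 1, t = 0 − 1·1 = -1  (check: 596·1 + 395·(-1) = 201)
  q = 1: r = 194, s = 0 − 1·1 = -1, t = 1 − 1·(-1) = 2  (check: 596·(-1) + 395·2 = 194)
  q = 1: r = 7, s = 1 − 1·(-1) = 2, t = -1 − 1·2 = -3  (check: 596·2 + 395·(-3) = 7)
  q = 27: r = 5, s = -1 − 27·2 = -55, t = 2 − 27·(-3) = 83  (check: 596·(-55) + 395·83 = 5)
  q = 1: r = 2, s = 2 − 1·(-55) = 57, t = -3 − 1·83 = -86  (check: 596·57 + 395·(-86) = 2)
  q = 2: r = 1, s = -55 − 2·57 = -169, t = 83 − 2·(-86) = 255  (check: 596·(-169) + 395·255 = 1)
The row with r = 1 (the gcd) gives the Bezout coefficients s = -169, t = 255.
Result: 596 · (-169) + 395 · (255) = 1.

gcd(596, 395) = 1; s = -169, t = 255 (check: 596·(-169) + 395·255 = 1).


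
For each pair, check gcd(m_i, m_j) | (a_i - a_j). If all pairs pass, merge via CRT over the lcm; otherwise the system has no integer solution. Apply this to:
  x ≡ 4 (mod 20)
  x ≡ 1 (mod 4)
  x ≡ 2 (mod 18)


Moduli 20, 4, 18 are not pairwise coprime, so CRT works modulo lcm(m_i) when all pairwise compatibility conditions hold.
Pairwise compatibility: gcd(m_i, m_j) must divide a_i - a_j for every pair.
Merge one congruence at a time:
  Start: x ≡ 4 (mod 20).
  Combine with x ≡ 1 (mod 4): gcd(20, 4) = 4, and 1 - 4 = -3 is NOT divisible by 4.
    ⇒ system is inconsistent (no integer solution).

No solution (the system is inconsistent).


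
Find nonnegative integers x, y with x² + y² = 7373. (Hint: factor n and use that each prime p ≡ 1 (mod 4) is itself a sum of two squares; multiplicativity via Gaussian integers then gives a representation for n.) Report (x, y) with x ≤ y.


Step 1: Factor n = 7373 = 73 · 101.
Step 2: Check the mod-4 condition on each prime factor: 73 ≡ 1 (mod 4), exponent 1; 101 ≡ 1 (mod 4), exponent 1.
All primes ≡ 3 (mod 4) appear to even exponent (or don't appear), so by the two-squares theorem n IS expressible as a sum of two squares.
Step 3: Build a representation. Here n = 73 · 101 is a product of primes ≡ 1 (mod 4). Each prime p ≡ 1 (mod 4) is itself a sum of two squares; find a² by testing p − a² for a perfect square:
  73: 73 − 1² = 72, 73 − 2² = 69, 73 − 3² = 64 = 8² ⇒ 73 = 3² + 8².
  101: 101 − 1² = 100 = 10² ⇒ 101 = 1² + 10².
  Combine using the Brahmagupta–Fibonacci identity (a² + b²)(c² + d²) = (ac − bd)² + (ad + bc)² = (ac + bd)² + (ad − bc)²:
  73 · 101 = 7373: from (3² + 8²)(1² + 10²), take (3·1 − 8·10, 3·10 + 8·1) = (3 − 80, 30 + 8) = (-77, 38); dropping signs (only squares matter) gives (77, 38); check 77² + 38² = 5929 + 1444 = 7373 ✓.
Step 4: Order so x ≤ y and verify: 38² + 77² = 1444 + 5929 = 7373 = n. ✓

n = 7373 = 38² + 77² (one valid representation with x ≤ y).


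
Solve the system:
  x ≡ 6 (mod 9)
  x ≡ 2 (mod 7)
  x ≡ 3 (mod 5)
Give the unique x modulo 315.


Moduli 9, 7, 5 are pairwise coprime; by CRT there is a unique solution modulo M = 9 · 7 · 5 = 315.
Solve pairwise, accumulating the modulus:
  Start with x ≡ 6 (mod 9).
  Combine with x ≡ 2 (mod 7): since gcd(9, 7) = 1, we get a unique residue mod 63.
    Write x = 6 + 9·t and substitute into x ≡ 2 (mod 7): 9·t ≡ 2 − 6 = -4 (mod 7).
    Reduce coefficients mod 7: 2·t ≡ 3 (mod 7).
    The inverse of 2 mod 7 is 4 (since 2·4 = 8 = 1·7 + 1), so t ≡ 4·3 = 12 ≡ 5 (mod 7).
    Then x = 6 + 9·5 = 51, valid modulo lcm(9, 7) = 63: x ≡ 51 (mod 63).
  Combine with x ≡ 3 (mod 5): since gcd(63, 5) = 1, we get a unique residue mod 315.
    Write x = 51 + 63·t and substitute into x ≡ 3 (mod 5): 63·t ≡ 3 − 51 = -48 (mod 5).
    Reduce coefficients mod 5: 3·t ≡ 2 (mod 5).
    The inverse of 3 mod 5 is 2 (since 3·2 = 6 = 1·5 + 1), so t ≡ 2·2 = 4 ≡ 4 (mod 5).
    Then x = 51 + 63·4 = 303, valid modulo lcm(63, 5) = 315: x ≡ 303 (mod 315).
Verify: 303 mod 9 = 6 ✓, 303 mod 7 = 2 ✓, 303 mod 5 = 3 ✓.

x ≡ 303 (mod 315).


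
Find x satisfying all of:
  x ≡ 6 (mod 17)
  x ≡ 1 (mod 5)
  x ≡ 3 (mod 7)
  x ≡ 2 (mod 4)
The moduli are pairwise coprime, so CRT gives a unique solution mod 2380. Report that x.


Product of moduli M = 17 · 5 · 7 · 4 = 2380.
Merge one congruence at a time:
  Start: x ≡ 6 (mod 17).
  Combine with x ≡ 1 (mod 5); new modulus lcm = 85.
    Write x = 6 + 17·t and substitute into x ≡ 1 (mod 5): 17·t ≡ 1 − 6 = -5 (mod 5).
    Reduce coefficients mod 5: 2·t ≡ 0 (mod 5).
    The inverse of 2 mod 5 is 3 (since 2·3 = 6 = 1·5 + 1), so t ≡ 3·0 = 0 ≡ 0 (mod 5).
    Then x = 6 + 17·0 = 6, valid modulo lcm(17, 5) = 85: x ≡ 6 (mod 85).
  Combine with x ≡ 3 (mod 7); new modulus lcm = 595.
    Write x = 6 + 85·t and substitute into x ≡ 3 (mod 7): 85·t ≡ 3 − 6 = -3 (mod 7).
    Reduce coefficients mod 7: 1·t ≡ 4 (mod 7).
    So t ≡ 4 (mod 7).
    Then x = 6 + 85·4 = 346, valid modulo lcm(85, 7) = 595: x ≡ 346 (mod 595).
  Combine with x ≡ 2 (mod 4); new modulus lcm = 2380.
    Write x = 346 + 595·t and substitute into x ≡ 2 (mod 4): 595·t ≡ 2 − 346 = -344 (mod 4).
    Reduce coefficients mod 4: 3·t ≡ 0 (mod 4).
    The inverse of 3 mod 4 is 3 (since 3·3 = 9 = 2·4 + 1), so t ≡ 3·0 = 0 ≡ 0 (mod 4).
    Then x = 346 + 595·0 = 346, valid modulo lcm(595, 4) = 2380: x ≡ 346 (mod 2380).
Verify against each original: 346 mod 17 = 6, 346 mod 5 = 1, 346 mod 7 = 3, 346 mod 4 = 2.

x ≡ 346 (mod 2380).


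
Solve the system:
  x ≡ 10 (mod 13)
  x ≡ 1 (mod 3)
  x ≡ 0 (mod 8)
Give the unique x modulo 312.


Moduli 13, 3, 8 are pairwise coprime; by CRT there is a unique solution modulo M = 13 · 3 · 8 = 312.
Solve pairwise, accumulating the modulus:
  Start with x ≡ 10 (mod 13).
  Combine with x ≡ 1 (mod 3): since gcd(13, 3) = 1, we get a unique residue mod 39.
    Write x = 10 + 13·t and substitute into x ≡ 1 (mod 3): 13·t ≡ 1 − 10 = -9 (mod 3).
    Reduce coefficients mod 3: 1·t ≡ 0 (mod 3).
    So t ≡ 0 (mod 3).
    Then x = 10 + 13·0 = 10, valid modulo lcm(13, 3) = 39: x ≡ 10 (mod 39).
  Combine with x ≡ 0 (mod 8): since gcd(39, 8) = 1, we get a unique residue mod 312.
    Write x = 10 + 39·t and substitute into x ≡ 0 (mod 8): 39·t ≡ 0 − 10 = -10 (mod 8).
    Reduce coefficients mod 8: 7·t ≡ 6 (mod 8).
    The inverse of 7 mod 8 is 7 (since 7·7 = 49 = 6·8 + 1), so t ≡ 7·6 = 42 ≡ 2 (mod 8).
    Then x = 10 + 39·2 = 88, valid modulo lcm(39, 8) = 312: x ≡ 88 (mod 312).
Verify: 88 mod 13 = 10 ✓, 88 mod 3 = 1 ✓, 88 mod 8 = 0 ✓.

x ≡ 88 (mod 312).


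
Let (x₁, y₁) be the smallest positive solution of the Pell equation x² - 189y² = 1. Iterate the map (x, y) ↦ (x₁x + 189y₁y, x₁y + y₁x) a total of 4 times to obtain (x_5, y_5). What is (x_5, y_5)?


Step 1: Find the fundamental solution (x₁, y₁) of x² - 189y² = 1.
  Expand √189 as a continued fraction. a₀ = ⌊√189⌋ = 13; iterate m_{k+1} = d_k·a_k − m_k, d_{k+1} = (189 − m_{k+1}²)/d_k, a_{k+1} = ⌊(a₀ + m_{k+1})/d_{k+1}⌋ (starting m₀ = 0, d₀ = 1), with convergents p_k = a_k·p_{k-1} + p_{k-2}, q_k = a_k·q_{k-1} + q_{k-2} (p₋₁ = 1, q₋₁ = 0):
  k = 0: a₀ = 13; p₀/q₀ = 13/1; p₀² − 189·q₀² = 169 − 189 = -20.
  k = 1: m = 13, d = 20, a = ⌊(13 + 13)/20⌋ = 1; p/q = (1·13 + 1)/(1·1 + 0) = 14/1; p² − 189·q² = 196 − 189 = 7.
  k = 2: m = 7, d = 7, a = ⌊(13 + 7)/7⌋ = 2; p/q = (2·14 + 13)/(2·1 + 1) = 41/3; p² − 189·q² = 1681 − 1701 = -20.
  k = 3: m = 7, d = 20, a = ⌊(13 + 7)/20⌋ = 1; p/q = (1·41 + 14)/(1·3 + 1) = 55/4; p² − 189·q² = 3025 − 3024 = 1.
  The first convergent with p² − 189·q² = 1 gives the fundamental solution (x₁, y₁) = (55, 4).
Step 2: Apply the recurrence (x_{n+1}, y_{n+1}) = (x₁x_n + 189y₁y_n, x₁y_n + y₁x_n) repeatedly.
  From (x_1, y_1) = (55, 4): x_2 = 55·55 + 189·4·4 = 6049; y_2 = 55·4 + 4·55 = 440.
  From (x_2, y_2) = (6049, 440): x_3 = 55·6049 + 189·4·440 = 665335; y_3 = 55·440 + 4·6049 = 48396.
  From (x_3, y_3) = (665335, 48396): x_4 = 55·665335 + 189·4·48396 = 73180801; y_4 = 55·48396 + 4·665335 = 5323120.
  From (x_4, y_4) = (73180801, 5323120): x_5 = 55·73180801 + 189·4·5323120 = 8049222775; y_5 = 55·5323120 + 4·73180801 = 585494804.
Step 3: Verify x_5² - 189·y_5² = 64789987281578700625 - 64789987281578700624 = 1 (should be 1). ✓

(x_1, y_1) = (55, 4); (x_5, y_5) = (8049222775, 585494804).


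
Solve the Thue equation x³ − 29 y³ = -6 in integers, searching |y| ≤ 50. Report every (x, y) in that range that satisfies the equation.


The equation is x³ - 29y³ = -6. For fixed y, x³ = 29·y³ − 6, so a solution requires the RHS to be a perfect cube.
Strategy: iterate y from -50 to 50, compute RHS = 29·y³ − 6, and check whether it is a (positive or negative) perfect cube.
Check small values of y:
  y = 0: RHS = -6 is not a perfect cube.
  y = 1: RHS = 23 is not a perfect cube.
  y = -1: RHS = -35 is not a perfect cube.
  y = 2: RHS = 226 is not a perfect cube.
  y = -2: RHS = -238 is not a perfect cube.
  y = 3: RHS = 777 is not a perfect cube.
  y = -3: RHS = -789 is not a perfect cube.
Continuing the search up to |y| = 50 finds no solutions either.
No (x, y) in the scanned range satisfies the equation.

No integer solutions with |y| ≤ 50.


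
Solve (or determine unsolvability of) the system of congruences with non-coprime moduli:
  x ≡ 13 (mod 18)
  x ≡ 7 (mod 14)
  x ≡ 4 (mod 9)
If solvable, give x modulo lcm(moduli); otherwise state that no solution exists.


Moduli 18, 14, 9 are not pairwise coprime, so CRT works modulo lcm(m_i) when all pairwise compatibility conditions hold.
Pairwise compatibility: gcd(m_i, m_j) must divide a_i - a_j for every pair.
Merge one congruence at a time:
  Start: x ≡ 13 (mod 18).
  Combine with x ≡ 7 (mod 14): gcd(18, 14) = 2; 7 - 13 = -6, which IS divisible by 2, so compatible.
    Write x = 13 + 18·t and substitute into x ≡ 7 (mod 14): 18·t ≡ 7 − 13 = -6 (mod 14).
    Divide the congruence (and modulus) by g = 2: 9·t ≡ -3 (mod 7).
    Reduce coefficients mod 7: 2·t ≡ 4 (mod 7).
    The inverse of 2 mod 7 is 4 (since 2·4 = 8 = 1·7 + 1), so t ≡ 4·4 = 16 ≡ 2 (mod 7).
    Then x = 13 + 18·2 = 49, valid modulo lcm(18, 14) = 126: x ≡ 49 (mod 126).
  Combine with x ≡ 4 (mod 9): gcd(126, 9) = 9; 4 - 49 = -45, which IS divisible by 9, so compatible.
    Write x = 49 + 126·t and substitute into x ≡ 4 (mod 9): 126·t ≡ 4 − 49 = -45 (mod 9).
    Divide the congruence (and modulus) by g = 9: 14·t ≡ -5 (mod 1).
    Modulo 1 every t works; take t = 0.
    Then x = 49 + 126·0 = 49, valid modulo lcm(126, 9) = 126: x ≡ 49 (mod 126).
Verify: 49 mod 18 = 13, 49 mod 14 = 7, 49 mod 9 = 4.

x ≡ 49 (mod 126).


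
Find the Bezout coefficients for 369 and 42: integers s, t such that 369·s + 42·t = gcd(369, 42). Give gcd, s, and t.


Euclidean algorithm on (369, 42) — divide until remainder is 0:
  369 = 8 · 42 + 33
  42 = 1 · 33 + 9
  33 = 3 · 9 + 6
  9 = 1 · 6 + 3
  6 = 2 · 3 + 0
gcd(369, 42) = 3.
Track Bezout coefficients alongside the remainders: start with r₀ = 369 = a·1 + b·0 (s = 1, t = 0) and r₁ = 42 = a·0 + b·1 (s = 0, t = 1); each new remainder r_{k+1} = r_{k-1} − q_k·r_k inherits s_{k+1} = s_{k-1} − q_k·s_k, t_{k+1} = t_{k-1} − q_k·t_k, so r_k = a·s_k + b·t_k at every step:
  q = 8: r = 33, s = 1 − 8·0 = 1, t = 0 − 8·1 = -8  (check: 369·1 + 42·(-8) = 33)
  q = 1: r = 9, s = 0 − 1·1 = -1, t = 1 − 1·(-8) = 9  (check: 369·(-1) + 42·9 = 9)
  q = 3: r = 6, s = 1 − 3·(-1) = 4, t = -8 − 3·9 = -35  (check: 369·4 + 42·(-35) = 6)
  q = 1: r = 3, s = -1 − 1·4 = -5, t = 9 − 1·(-35) = 44  (check: 369·(-5) + 42·44 = 3)
The row with r = 3 (the gcd) gives the Bezout coefficients s = -5, t = 44.
Result: 369 · (-5) + 42 · (44) = 3.

gcd(369, 42) = 3; s = -5, t = 44 (check: 369·(-5) + 42·44 = 3).


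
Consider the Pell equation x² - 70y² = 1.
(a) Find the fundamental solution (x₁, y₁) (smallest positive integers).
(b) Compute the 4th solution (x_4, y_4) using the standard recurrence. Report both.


Step 1: Find the fundamental solution (x₁, y₁) of x² - 70y² = 1.
  Expand √70 as a continued fraction. a₀ = ⌊√70⌋ = 8; iterate m_{k+1} = d_k·a_k − m_k, d_{k+1} = (70 − m_{k+1}²)/d_k, a_{k+1} = ⌊(a₀ + m_{k+1})/d_{k+1}⌋ (starting m₀ = 0, d₀ = 1), with convergents p_k = a_k·p_{k-1} + p_{k-2}, q_k = a_k·q_{k-1} + q_{k-2} (p₋₁ = 1, q₋₁ = 0):
  k = 0: a₀ = 8; p₀/q₀ = 8/1; p₀² − 70·q₀² = 64 − 70 = -6.
  k = 1: m = 8, d = 6, a = ⌊(8 + 8)/6⌋ = 2; p/q = (2·8 + 1)/(2·1 + 0) = 17/2; p² − 70·q² = 289 − 280 = 9.
  k = 2: m = 4, d = 9, a = ⌊(8 + 4)/9⌋ = 1; p/q = (1·17 + 8)/(1·2 + 1) = 25/3; p² − 70·q² = 625 − 630 = -5.
  k = 3: m = 5, d = 5, a = ⌊(8 + 5)/5⌋ = 2; p/q = (2·25 + 17)/(2·3 + 2) = 67/8; p² − 70·q² = 4489 − 4480 = 9.
  k = 4: m = 5, d = 9, a = ⌊(8 + 5)/9⌋ = 1; p/q = (1·67 + 25)/(1·8 + 3) = 92/11; p² − 70·q² = 8464 − 8470 = -6.
  k = 5: m = 4, d = 6, a = ⌊(8 + 4)/6⌋ = 2; p/q = (2·92 + 67)/(2·11 + 8) = 251/30; p² − 70·q² = 63001 − 63000 = 1.
  The first convergent with p² − 70·q² = 1 gives the fundamental solution (x₁, y₁) = (251, 30).
Step 2: Apply the recurrence (x_{n+1}, y_{n+1}) = (x₁x_n + 70y₁y_n, x₁y_n + y₁x_n) repeatedly.
  From (x_1, y_1) = (251, 30): x_2 = 251·251 + 70·30·30 = 126001; y_2 = 251·30 + 30·251 = 15060.
  From (x_2, y_2) = (126001, 15060): x_3 = 251·126001 + 70·30·15060 = 63252251; y_3 = 251·15060 + 30·126001 = 7560090.
  From (x_3, y_3) = (63252251, 7560090): x_4 = 251·63252251 + 70·30·7560090 = 31752504001; y_4 = 251·7560090 + 30·63252251 = 3795150120.
Step 3: Verify x_4² - 70·y_4² = 1008221510333521008001 - 1008221510333521008000 = 1 (should be 1). ✓

(x_1, y_1) = (251, 30); (x_4, y_4) = (31752504001, 3795150120).


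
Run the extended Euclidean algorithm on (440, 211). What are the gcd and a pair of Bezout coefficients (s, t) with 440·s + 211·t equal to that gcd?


Euclidean algorithm on (440, 211) — divide until remainder is 0:
  440 = 2 · 211 + 18
  211 = 11 · 18 + 13
  18 = 1 · 13 + 5
  13 = 2 · 5 + 3
  5 = 1 · 3 + 2
  3 = 1 · 2 + 1
  2 = 2 · 1 + 0
gcd(440, 211) = 1.
Track Bezout coefficients alongside the remainders: start with r₀ = 440 = a·1 + b·0 (s = 1, t = 0) and r₁ = 211 = a·0 + b·1 (s = 0, t = 1); each new remainder r_{k+1} = r_{k-1} − q_k·r_k inherits s_{k+1} = s_{k-1} − q_k·s_k, t_{k+1} = t_{k-1} − q_k·t_k, so r_k = a·s_k + b·t_k at every step:
  q = 2: r = 18, s = 1 − 2·0 = 1, t = 0 − 2·1 = -2  (check: 440·1 + 211·(-2) = 18)
  q = 11: r = 13, s = 0 − 11·1 = -11, t = 1 − 11·(-2) = 23  (check: 440·(-11) + 211·23 = 13)
  q = 1: r = 5, s = 1 − 1·(-11) = 12, t = -2 − 1·23 = -25  (check: 440·12 + 211·(-25) = 5)
  q = 2: r = 3, s = -11 − 2·12 = -35, t = 23 − 2·(-25) = 73  (check: 440·(-35) + 211·73 = 3)
  q = 1: r = 2, s = 12 − 1·(-35) = 47, t = -25 − 1·73 = -98  (check: 440·47 + 211·(-98) = 2)
  q = 1: r = 1, s = -35 − 1·47 = -82, t = 73 − 1·(-98) = 171  (check: 440·(-82) + 211·171 = 1)
The row with r = 1 (the gcd) gives the Bezout coefficients s = -82, t = 171.
Result: 440 · (-82) + 211 · (171) = 1.

gcd(440, 211) = 1; s = -82, t = 171 (check: 440·(-82) + 211·171 = 1).


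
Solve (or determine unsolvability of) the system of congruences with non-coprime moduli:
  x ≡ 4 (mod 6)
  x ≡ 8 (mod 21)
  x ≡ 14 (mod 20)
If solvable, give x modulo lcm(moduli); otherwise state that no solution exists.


Moduli 6, 21, 20 are not pairwise coprime, so CRT works modulo lcm(m_i) when all pairwise compatibility conditions hold.
Pairwise compatibility: gcd(m_i, m_j) must divide a_i - a_j for every pair.
Merge one congruence at a time:
  Start: x ≡ 4 (mod 6).
  Combine with x ≡ 8 (mod 21): gcd(6, 21) = 3, and 8 - 4 = 4 is NOT divisible by 3.
    ⇒ system is inconsistent (no integer solution).

No solution (the system is inconsistent).


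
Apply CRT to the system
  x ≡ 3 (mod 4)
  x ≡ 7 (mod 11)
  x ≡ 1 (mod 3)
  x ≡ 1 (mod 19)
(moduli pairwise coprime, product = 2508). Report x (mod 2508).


Product of moduli M = 4 · 11 · 3 · 19 = 2508.
Merge one congruence at a time:
  Start: x ≡ 3 (mod 4).
  Combine with x ≡ 7 (mod 11); new modulus lcm = 44.
    Write x = 3 + 4·t and substitute into x ≡ 7 (mod 11): 4·t ≡ 7 − 3 = 4 (mod 11).
    The inverse of 4 mod 11 is 3 (since 4·3 = 12 = 1·11 + 1), so t ≡ 3·4 = 12 ≡ 1 (mod 11).
    Then x = 3 + 4·1 = 7, valid modulo lcm(4, 11) = 44: x ≡ 7 (mod 44).
  Combine with x ≡ 1 (mod 3); new modulus lcm = 132.
    Write x = 7 + 44·t and substitute into x ≡ 1 (mod 3): 44·t ≡ 1 − 7 = -6 (mod 3).
    Reduce coefficients mod 3: 2·t ≡ 0 (mod 3).
    The inverse of 2 mod 3 is 2 (since 2·2 = 4 = 1·3 + 1), so t ≡ 2·0 = 0 ≡ 0 (mod 3).
    Then x = 7 + 44·0 = 7, valid modulo lcm(44, 3) = 132: x ≡ 7 (mod 132).
  Combine with x ≡ 1 (mod 19); new modulus lcm = 2508.
    Write x = 7 + 132·t and substitute into x ≡ 1 (mod 19): 132·t ≡ 1 − 7 = -6 (mod 19).
    Reduce coefficients mod 19: 18·t ≡ 13 (mod 19).
    The inverse of 18 mod 19 is 18 (since 18·18 = 324 = 17·19 + 1), so t ≡ 18·13 = 234 ≡ 6 (mod 19).
    Then x = 7 + 132·6 = 799, valid modulo lcm(132, 19) = 2508: x ≡ 799 (mod 2508).
Verify against each original: 799 mod 4 = 3, 799 mod 11 = 7, 799 mod 3 = 1, 799 mod 19 = 1.

x ≡ 799 (mod 2508).


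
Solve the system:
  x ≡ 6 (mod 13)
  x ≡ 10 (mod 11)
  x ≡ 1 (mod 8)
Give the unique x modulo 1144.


Moduli 13, 11, 8 are pairwise coprime; by CRT there is a unique solution modulo M = 13 · 11 · 8 = 1144.
Solve pairwise, accumulating the modulus:
  Start with x ≡ 6 (mod 13).
  Combine with x ≡ 10 (mod 11): since gcd(13, 11) = 1, we get a unique residue mod 143.
    Write x = 6 + 13·t and substitute into x ≡ 10 (mod 11): 13·t ≡ 10 − 6 = 4 (mod 11).
    Reduce coefficients mod 11: 2·t ≡ 4 (mod 11).
    The inverse of 2 mod 11 is 6 (since 2·6 = 12 = 1·11 + 1), so t ≡ 6·4 = 24 ≡ 2 (mod 11).
    Then x = 6 + 13·2 = 32, valid modulo lcm(13, 11) = 143: x ≡ 32 (mod 143).
  Combine with x ≡ 1 (mod 8): since gcd(143, 8) = 1, we get a unique residue mod 1144.
    Write x = 32 + 143·t and substitute into x ≡ 1 (mod 8): 143·t ≡ 1 − 32 = -31 (mod 8).
    Reduce coefficients mod 8: 7·t ≡ 1 (mod 8).
    The inverse of 7 mod 8 is 7 (since 7·7 = 49 = 6·8 + 1), so t ≡ 7·1 = 7 ≡ 7 (mod 8).
    Then x = 32 + 143·7 = 1033, valid modulo lcm(143, 8) = 1144: x ≡ 1033 (mod 1144).
Verify: 1033 mod 13 = 6 ✓, 1033 mod 11 = 10 ✓, 1033 mod 8 = 1 ✓.

x ≡ 1033 (mod 1144).


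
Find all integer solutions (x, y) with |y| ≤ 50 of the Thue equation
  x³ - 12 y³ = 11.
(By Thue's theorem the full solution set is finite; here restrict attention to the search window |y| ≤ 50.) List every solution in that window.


The equation is x³ - 12y³ = 11. For fixed y, x³ = 12·y³ + 11, so a solution requires the RHS to be a perfect cube.
Strategy: iterate y from -50 to 50, compute RHS = 12·y³ + 11, and check whether it is a (positive or negative) perfect cube.
Check small values of y:
  y = 0: RHS = 11 is not a perfect cube.
  y = 1: RHS = 23 is not a perfect cube.
  y = -1: RHS = -1 = (-1)³ ⇒ x = -1 works.
  y = 2: RHS = 107 is not a perfect cube.
  y = -2: RHS = -85 is not a perfect cube.
  y = 3: RHS = 335 is not a perfect cube.
  y = -3: RHS = -313 is not a perfect cube.
Continuing the search up to |y| = 50 finds no further solutions beyond those listed.
Collected solutions: (-1, -1).

Solutions (with |y| ≤ 50): (-1, -1).


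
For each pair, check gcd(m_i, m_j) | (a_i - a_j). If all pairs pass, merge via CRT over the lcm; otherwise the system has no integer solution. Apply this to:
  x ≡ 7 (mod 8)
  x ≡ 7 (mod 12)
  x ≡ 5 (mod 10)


Moduli 8, 12, 10 are not pairwise coprime, so CRT works modulo lcm(m_i) when all pairwise compatibility conditions hold.
Pairwise compatibility: gcd(m_i, m_j) must divide a_i - a_j for every pair.
Merge one congruence at a time:
  Start: x ≡ 7 (mod 8).
  Combine with x ≡ 7 (mod 12): gcd(8, 12) = 4; 7 - 7 = 0, which IS divisible by 4, so compatible.
    Write x = 7 + 8·t and substitute into x ≡ 7 (mod 12): 8·t ≡ 7 − 7 = 0 (mod 12).
    Divide the congruence (and modulus) by g = 4: 2·t ≡ 0 (mod 3).
    The inverse of 2 mod 3 is 2 (since 2·2 = 4 = 1·3 + 1), so t ≡ 2·0 = 0 ≡ 0 (mod 3).
    Then x = 7 + 8·0 = 7, valid modulo lcm(8, 12) = 24: x ≡ 7 (mod 24).
  Combine with x ≡ 5 (mod 10): gcd(24, 10) = 2; 5 - 7 = -2, which IS divisible by 2, so compatible.
    Write x = 7 + 24·t and substitute into x ≡ 5 (mod 10): 24·t ≡ 5 − 7 = -2 (mod 10).
    Divide the congruence (and modulus) by g = 2: 12·t ≡ -1 (mod 5).
    Reduce coefficients mod 5: 2·t ≡ 4 (mod 5).
    The inverse of 2 mod 5 is 3 (since 2·3 = 6 = 1·5 + 1), so t ≡ 3·4 = 12 ≡ 2 (mod 5).
    Then x = 7 + 24·2 = 55, valid modulo lcm(24, 10) = 120: x ≡ 55 (mod 120).
Verify: 55 mod 8 = 7, 55 mod 12 = 7, 55 mod 10 = 5.

x ≡ 55 (mod 120).


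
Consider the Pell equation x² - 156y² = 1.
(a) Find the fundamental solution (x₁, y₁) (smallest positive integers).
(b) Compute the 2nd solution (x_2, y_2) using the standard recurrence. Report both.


Step 1: Find the fundamental solution (x₁, y₁) of x² - 156y² = 1.
  Expand √156 as a continued fraction. a₀ = ⌊√156⌋ = 12; iterate m_{k+1} = d_k·a_k − m_k, d_{k+1} = (156 − m_{k+1}²)/d_k, a_{k+1} = ⌊(a₀ + m_{k+1})/d_{k+1}⌋ (starting m₀ = 0, d₀ = 1), with convergents p_k = a_k·p_{k-1} + p_{k-2}, q_k = a_k·q_{k-1} + q_{k-2} (p₋₁ = 1, q₋₁ = 0):
  k = 0: a₀ = 12; p₀/q₀ = 12/1; p₀² − 156·q₀² = 144 − 156 = -12.
  k = 1: m = 12, d = 12, a = ⌊(12 + 12)/12⌋ = 2; p/q = (2·12 + 1)/(2·1 + 0) = 25/2; p² − 156·q² = 625 − 624 = 1.
  The first convergent with p² − 156·q² = 1 gives the fundamental solution (x₁, y₁) = (25, 2).
Step 2: Apply the recurrence (x_{n+1}, y_{n+1}) = (x₁x_n + 156y₁y_n, x₁y_n + y₁x_n) repeatedly.
  From (x_1, y_1) = (25, 2): x_2 = 25·25 + 156·2·2 = 1249; y_2 = 25·2 + 2·25 = 100.
Step 3: Verify x_2² - 156·y_2² = 1560001 - 1560000 = 1 (should be 1). ✓

(x_1, y_1) = (25, 2); (x_2, y_2) = (1249, 100).


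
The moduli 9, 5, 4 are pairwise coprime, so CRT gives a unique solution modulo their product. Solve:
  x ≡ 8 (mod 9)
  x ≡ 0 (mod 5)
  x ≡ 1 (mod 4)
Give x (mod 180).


Moduli 9, 5, 4 are pairwise coprime; by CRT there is a unique solution modulo M = 9 · 5 · 4 = 180.
Solve pairwise, accumulating the modulus:
  Start with x ≡ 8 (mod 9).
  Combine with x ≡ 0 (mod 5): since gcd(9, 5) = 1, we get a unique residue mod 45.
    Write x = 8 + 9·t and substitute into x ≡ 0 (mod 5): 9·t ≡ 0 − 8 = -8 (mod 5).
    Reduce coefficients mod 5: 4·t ≡ 2 (mod 5).
    The inverse of 4 mod 5 is 4 (since 4·4 = 16 = 3·5 + 1), so t ≡ 4·2 = 8 ≡ 3 (mod 5).
    Then x = 8 + 9·3 = 35, valid modulo lcm(9, 5) = 45: x ≡ 35 (mod 45).
  Combine with x ≡ 1 (mod 4): since gcd(45, 4) = 1, we get a unique residue mod 180.
    Write x = 35 + 45·t and substitute into x ≡ 1 (mod 4): 45·t ≡ 1 − 35 = -34 (mod 4).
    Reduce coefficients mod 4: 1·t ≡ 2 (mod 4).
    So t ≡ 2 (mod 4).
    Then x = 35 + 45·2 = 125, valid modulo lcm(45, 4) = 180: x ≡ 125 (mod 180).
Verify: 125 mod 9 = 8 ✓, 125 mod 5 = 0 ✓, 125 mod 4 = 1 ✓.

x ≡ 125 (mod 180).


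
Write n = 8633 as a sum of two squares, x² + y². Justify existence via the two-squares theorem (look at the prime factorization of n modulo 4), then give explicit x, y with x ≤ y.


Step 1: Factor n = 8633 = 89 · 97.
Step 2: Check the mod-4 condition on each prime factor: 89 ≡ 1 (mod 4), exponent 1; 97 ≡ 1 (mod 4), exponent 1.
All primes ≡ 3 (mod 4) appear to even exponent (or don't appear), so by the two-squares theorem n IS expressible as a sum of two squares.
Step 3: Build a representation. Here n = 89 · 97 is a product of primes ≡ 1 (mod 4). Each prime p ≡ 1 (mod 4) is itself a sum of two squares; find a² by testing p − a² for a perfect square:
  89: 89 − 1² = 88, 89 − 2² = 85, 89 − 3² = 80, 89 − 4² = 73, 89 − 5² = 64 = 8² ⇒ 89 = 5² + 8².
  97: 97 − 1² = 96, 97 − 2² = 93, 97 − 3² = 88, 97 − 4² = 81 = 9² ⇒ 97 = 4² + 9².
  Combine using the Brahmagupta–Fibonacci identity (a² + b²)(c² + d²) = (ac − bd)² + (ad + bc)² = (ac + bd)² + (ad − bc)²:
  89 · 97 = 8633: from (5² + 8²)(4² + 9²), take (5·4 − 8·9, 5·9 + 8·4) = (20 − 72, 45 + 32) = (-52, 77); dropping signs (only squares matter) gives (52, 77); check 52² + 77² = 2704 + 5929 = 8633 ✓.
Step 4: Order so x ≤ y and verify: 52² + 77² = 2704 + 5929 = 8633 = n. ✓

n = 8633 = 52² + 77² (one valid representation with x ≤ y).


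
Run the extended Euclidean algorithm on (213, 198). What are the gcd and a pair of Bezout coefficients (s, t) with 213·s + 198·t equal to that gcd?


Euclidean algorithm on (213, 198) — divide until remainder is 0:
  213 = 1 · 198 + 15
  198 = 13 · 15 + 3
  15 = 5 · 3 + 0
gcd(213, 198) = 3.
Track Bezout coefficients alongside the remainders: start with r₀ = 213 = a·1 + b·0 (s = 1, t = 0) and r₁ = 198 = a·0 + b·1 (s = 0, t = 1); each new remainder r_{k+1} = r_{k-1} − q_k·r_k inherits s_{k+1} = s_{k-1} − q_k·s_k, t_{k+1} = t_{k-1} − q_k·t_k, so r_k = a·s_k + b·t_k at every step:
  q = 1: r = 15, s = 1 − 1·0 = 1, t = 0 − 1·1 = -1  (check: 213·1 + 198·(-1) = 15)
  q = 13: r = 3, s = 0 − 13·1 = -13, t = 1 − 13·(-1) = 14  (check: 213·(-13) + 198·14 = 3)
The row with r = 3 (the gcd) gives the Bezout coefficients s = -13, t = 14.
Result: 213 · (-13) + 198 · (14) = 3.

gcd(213, 198) = 3; s = -13, t = 14 (check: 213·(-13) + 198·14 = 3).


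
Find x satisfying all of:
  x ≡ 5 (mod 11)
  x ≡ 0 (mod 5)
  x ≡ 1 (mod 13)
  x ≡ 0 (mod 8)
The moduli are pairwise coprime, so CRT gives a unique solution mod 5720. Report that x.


Product of moduli M = 11 · 5 · 13 · 8 = 5720.
Merge one congruence at a time:
  Start: x ≡ 5 (mod 11).
  Combine with x ≡ 0 (mod 5); new modulus lcm = 55.
    Write x = 5 + 11·t and substitute into x ≡ 0 (mod 5): 11·t ≡ 0 − 5 = -5 (mod 5).
    Reduce coefficients mod 5: 1·t ≡ 0 (mod 5).
    So t ≡ 0 (mod 5).
    Then x = 5 + 11·0 = 5, valid modulo lcm(11, 5) = 55: x ≡ 5 (mod 55).
  Combine with x ≡ 1 (mod 13); new modulus lcm = 715.
    Write x = 5 + 55·t and substitute into x ≡ 1 (mod 13): 55·t ≡ 1 − 5 = -4 (mod 13).
    Reduce coefficients mod 13: 3·t ≡ 9 (mod 13).
    The inverse of 3 mod 13 is 9 (since 3·9 = 27 = 2·13 + 1), so t ≡ 9·9 = 81 ≡ 3 (mod 13).
    Then x = 5 + 55·3 = 170, valid modulo lcm(55, 13) = 715: x ≡ 170 (mod 715).
  Combine with x ≡ 0 (mod 8); new modulus lcm = 5720.
    Write x = 170 + 715·t and substitute into x ≡ 0 (mod 8): 715·t ≡ 0 − 170 = -170 (mod 8).
    Reduce coefficients mod 8: 3·t ≡ 6 (mod 8).
    The inverse of 3 mod 8 is 3 (since 3·3 = 9 = 1·8 + 1), so t ≡ 3·6 = 18 ≡ 2 (mod 8).
    Then x = 170 + 715·2 = 1600, valid modulo lcm(715, 8) = 5720: x ≡ 1600 (mod 5720).
Verify against each original: 1600 mod 11 = 5, 1600 mod 5 = 0, 1600 mod 13 = 1, 1600 mod 8 = 0.

x ≡ 1600 (mod 5720).


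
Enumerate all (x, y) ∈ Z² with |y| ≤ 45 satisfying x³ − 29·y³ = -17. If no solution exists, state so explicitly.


The equation is x³ - 29y³ = -17. For fixed y, x³ = 29·y³ − 17, so a solution requires the RHS to be a perfect cube.
Strategy: iterate y from -45 to 45, compute RHS = 29·y³ − 17, and check whether it is a (positive or negative) perfect cube.
Check small values of y:
  y = 0: RHS = -17 is not a perfect cube.
  y = 1: RHS = 12 is not a perfect cube.
  y = -1: RHS = -46 is not a perfect cube.
  y = 2: RHS = 215 is not a perfect cube.
  y = -2: RHS = -249 is not a perfect cube.
  y = 3: RHS = 766 is not a perfect cube.
  y = -3: RHS = -800 is not a perfect cube.
Continuing the search up to |y| = 45 finds no solutions either.
No (x, y) in the scanned range satisfies the equation.

No integer solutions with |y| ≤ 45.


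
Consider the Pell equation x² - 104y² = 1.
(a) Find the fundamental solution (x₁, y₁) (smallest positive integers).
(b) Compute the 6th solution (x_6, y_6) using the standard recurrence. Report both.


Step 1: Find the fundamental solution (x₁, y₁) of x² - 104y² = 1.
  Expand √104 as a continued fraction. a₀ = ⌊√104⌋ = 10; iterate m_{k+1} = d_k·a_k − m_k, d_{k+1} = (104 − m_{k+1}²)/d_k, a_{k+1} = ⌊(a₀ + m_{k+1})/d_{k+1}⌋ (starting m₀ = 0, d₀ = 1), with convergents p_k = a_k·p_{k-1} + p_{k-2}, q_k = a_k·q_{k-1} + q_{k-2} (p₋₁ = 1, q₋₁ = 0):
  k = 0: a₀ = 10; p₀/q₀ = 10/1; p₀² − 104·q₀² = 100 − 104 = -4.
  k = 1: m = 10, d = 4, a = ⌊(10 + 10)/4⌋ = 5; p/q = (5·10 + 1)/(5·1 + 0) = 51/5; p² − 104·q² = 2601 − 2600 = 1.
  The first convergent with p² − 104·q² = 1 gives the fundamental solution (x₁, y₁) = (51, 5).
Step 2: Apply the recurrence (x_{n+1}, y_{n+1}) = (x₁x_n + 104y₁y_n, x₁y_n + y₁x_n) repeatedly.
  From (x_1, y_1) = (51, 5): x_2 = 51·51 + 104·5·5 = 5201; y_2 = 51·5 + 5·51 = 510.
  From (x_2, y_2) = (5201, 510): x_3 = 51·5201 + 104·5·510 = 530451; y_3 = 51·510 + 5·5201 = 52015.
  From (x_3, y_3) = (530451, 52015): x_4 = 51·530451 + 104·5·52015 = 54100801; y_4 = 51·52015 + 5·530451 = 5305020.
  From (x_4, y_4) = (54100801, 5305020): x_5 = 51·54100801 + 104·5·5305020 = 5517751251; y_5 = 51·5305020 + 5·54100801 = 541060025.
  From (x_5, y_5) = (5517751251, 541060025): x_6 = 51·5517751251 + 104·5·541060025 = 562756526801; y_6 = 51·541060025 + 5·5517751251 = 55182817530.
Step 3: Verify x_6² - 104·y_6² = 316694908457124631293601 - 316694908457124631293600 = 1 (should be 1). ✓

(x_1, y_1) = (51, 5); (x_6, y_6) = (562756526801, 55182817530).


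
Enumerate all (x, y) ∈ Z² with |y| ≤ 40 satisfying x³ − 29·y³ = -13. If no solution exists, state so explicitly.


The equation is x³ - 29y³ = -13. For fixed y, x³ = 29·y³ − 13, so a solution requires the RHS to be a perfect cube.
Strategy: iterate y from -40 to 40, compute RHS = 29·y³ − 13, and check whether it is a (positive or negative) perfect cube.
Check small values of y:
  y = 0: RHS = -13 is not a perfect cube.
  y = 1: RHS = 16 is not a perfect cube.
  y = -1: RHS = -42 is not a perfect cube.
  y = 2: RHS = 219 is not a perfect cube.
  y = -2: RHS = -245 is not a perfect cube.
  y = 3: RHS = 770 is not a perfect cube.
  y = -3: RHS = -796 is not a perfect cube.
Continuing the search up to |y| = 40 finds no solutions either.
No (x, y) in the scanned range satisfies the equation.

No integer solutions with |y| ≤ 40.


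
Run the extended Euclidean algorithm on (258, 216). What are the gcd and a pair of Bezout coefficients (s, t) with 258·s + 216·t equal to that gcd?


Euclidean algorithm on (258, 216) — divide until remainder is 0:
  258 = 1 · 216 + 42
  216 = 5 · 42 + 6
  42 = 7 · 6 + 0
gcd(258, 216) = 6.
Track Bezout coefficients alongside the remainders: start with r₀ = 258 = a·1 + b·0 (s = 1, t = 0) and r₁ = 216 = a·0 + b·1 (s = 0, t = 1); each new remainder r_{k+1} = r_{k-1} − q_k·r_k inherits s_{k+1} = s_{k-1} − q_k·s_k, t_{k+1} = t_{k-1} − q_k·t_k, so r_k = a·s_k + b·t_k at every step:
  q = 1: r = 42, s = 1 − 1·0 = 1, t = 0 − 1·1 = -1  (check: 258·1 + 216·(-1) = 42)
  q = 5: r = 6, s = 0 − 5·1 = -5, t = 1 − 5·(-1) = 6  (check: 258·(-5) + 216·6 = 6)
The row with r = 6 (the gcd) gives the Bezout coefficients s = -5, t = 6.
Result: 258 · (-5) + 216 · (6) = 6.

gcd(258, 216) = 6; s = -5, t = 6 (check: 258·(-5) + 216·6 = 6).


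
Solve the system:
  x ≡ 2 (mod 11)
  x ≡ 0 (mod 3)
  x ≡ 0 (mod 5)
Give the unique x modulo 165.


Moduli 11, 3, 5 are pairwise coprime; by CRT there is a unique solution modulo M = 11 · 3 · 5 = 165.
Solve pairwise, accumulating the modulus:
  Start with x ≡ 2 (mod 11).
  Combine with x ≡ 0 (mod 3): since gcd(11, 3) = 1, we get a unique residue mod 33.
    Write x = 2 + 11·t and substitute into x ≡ 0 (mod 3): 11·t ≡ 0 − 2 = -2 (mod 3).
    Reduce coefficients mod 3: 2·t ≡ 1 (mod 3).
    The inverse of 2 mod 3 is 2 (since 2·2 = 4 = 1·3 + 1), so t ≡ 2·1 = 2 ≡ 2 (mod 3).
    Then x = 2 + 11·2 = 24, valid modulo lcm(11, 3) = 33: x ≡ 24 (mod 33).
  Combine with x ≡ 0 (mod 5): since gcd(33, 5) = 1, we get a unique residue mod 165.
    Write x = 24 + 33·t and substitute into x ≡ 0 (mod 5): 33·t ≡ 0 − 24 = -24 (mod 5).
    Reduce coefficients mod 5: 3·t ≡ 1 (mod 5).
    The inverse of 3 mod 5 is 2 (since 3·2 = 6 = 1·5 + 1), so t ≡ 2·1 = 2 ≡ 2 (mod 5).
    Then x = 24 + 33·2 = 90, valid modulo lcm(33, 5) = 165: x ≡ 90 (mod 165).
Verify: 90 mod 11 = 2 ✓, 90 mod 3 = 0 ✓, 90 mod 5 = 0 ✓.

x ≡ 90 (mod 165).
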